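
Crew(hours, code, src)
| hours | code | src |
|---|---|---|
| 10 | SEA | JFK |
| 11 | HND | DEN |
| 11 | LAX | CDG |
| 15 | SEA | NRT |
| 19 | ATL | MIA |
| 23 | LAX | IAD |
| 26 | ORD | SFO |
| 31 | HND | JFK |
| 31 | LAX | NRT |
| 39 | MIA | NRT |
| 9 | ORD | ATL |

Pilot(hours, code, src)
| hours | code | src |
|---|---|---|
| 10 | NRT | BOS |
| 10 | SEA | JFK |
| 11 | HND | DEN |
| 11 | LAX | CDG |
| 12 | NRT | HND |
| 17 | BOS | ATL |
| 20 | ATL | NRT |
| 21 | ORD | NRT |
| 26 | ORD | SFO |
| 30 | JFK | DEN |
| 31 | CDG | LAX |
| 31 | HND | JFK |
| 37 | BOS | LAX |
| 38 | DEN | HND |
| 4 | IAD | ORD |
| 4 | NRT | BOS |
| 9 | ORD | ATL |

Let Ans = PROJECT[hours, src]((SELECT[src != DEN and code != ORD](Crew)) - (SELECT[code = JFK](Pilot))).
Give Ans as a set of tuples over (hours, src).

Filtering on src != DEN and code != ORD leaves {(10, SEA, JFK), (11, LAX, CDG), (15, SEA, NRT), (19, ATL, MIA), (23, LAX, IAD), (31, HND, JFK), (31, LAX, NRT), (39, MIA, NRT)}.
Filtering on code = JFK leaves {(30, JFK, DEN)}.
Set difference of the two operands is {(10, SEA, JFK), (11, LAX, CDG), (15, SEA, NRT), (19, ATL, MIA), (23, LAX, IAD), (31, HND, JFK), (31, LAX, NRT), (39, MIA, NRT)}.
Projecting to hours, src: {(10, JFK), (11, CDG), (15, NRT), (19, MIA), (23, IAD), (31, JFK), (31, NRT), (39, NRT)}

{(10, JFK), (11, CDG), (15, NRT), (19, MIA), (23, IAD), (31, JFK), (31, NRT), (39, NRT)}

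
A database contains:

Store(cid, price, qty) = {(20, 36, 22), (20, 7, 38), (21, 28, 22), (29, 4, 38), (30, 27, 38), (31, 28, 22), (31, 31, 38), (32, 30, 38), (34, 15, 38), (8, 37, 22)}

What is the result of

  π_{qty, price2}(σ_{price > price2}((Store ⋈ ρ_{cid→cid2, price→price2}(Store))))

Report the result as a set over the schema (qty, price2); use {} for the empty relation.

{(22, 28), (22, 36), (38, 15), (38, 27), (38, 30), (38, 4), (38, 7)}

ρ[cid→cid2, price→price2]: schema becomes (cid2, price2, qty); tuples unchanged.
Natural join on qty: {(20, 36, 22, 20, 36), (20, 36, 22, 21, 28), (20, 36, 22, 31, 28), (20, 36, 22, 8, 37), (20, 7, 38, 20, 7), (20, 7, 38, 29, 4), (20, 7, 38, 30, 27), (20, 7, 38, 31, 31), (20, 7, 38, 32, 30), (20, 7, 38, 34, 15), (21, 28, 22, 20, 36), (21, 28, 22, 21, 28), (21, 28, 22, 31, 28), (21, 28, 22, 8, 37), (29, 4, 38, 20, 7), (29, 4, 38, 29, 4), (29, 4, 38, 30, 27), (29, 4, 38, 31, 31), (29, 4, 38, 32, 30), (29, 4, 38, 34, 15), (30, 27, 38, 20, 7), (30, 27, 38, 29, 4), (30, 27, 38, 30, 27), (30, 27, 38, 31, 31), (30, 27, 38, 32, 30), (30, 27, 38, 34, 15), (31, 28, 22, 20, 36), (31, 28, 22, 21, 28), (31, 28, 22, 31, 28), (31, 28, 22, 8, 37), (31, 31, 38, 20, 7), (31, 31, 38, 29, 4), (31, 31, 38, 30, 27), (31, 31, 38, 31, 31), (31, 31, 38, 32, 30), (31, 31, 38, 34, 15), (32, 30, 38, 20, 7), (32, 30, 38, 29, 4), (32, 30, 38, 30, 27), (32, 30, 38, 31, 31), (32, 30, 38, 32, 30), (32, 30, 38, 34, 15), (34, 15, 38, 20, 7), (34, 15, 38, 29, 4), (34, 15, 38, 30, 27), (34, 15, 38, 31, 31), (34, 15, 38, 32, 30), (34, 15, 38, 34, 15), (8, 37, 22, 20, 36), (8, 37, 22, 21, 28), (8, 37, 22, 31, 28), (8, 37, 22, 8, 37)}
Apply σ_{price > price2}; surviving tuples: {(20, 36, 22, 21, 28), (20, 36, 22, 31, 28), (20, 7, 38, 29, 4), (30, 27, 38, 20, 7), (30, 27, 38, 29, 4), (30, 27, 38, 34, 15), (31, 31, 38, 20, 7), (31, 31, 38, 29, 4), (31, 31, 38, 30, 27), (31, 31, 38, 32, 30), (31, 31, 38, 34, 15), (32, 30, 38, 20, 7), (32, 30, 38, 29, 4), (32, 30, 38, 30, 27), (32, 30, 38, 34, 15), (34, 15, 38, 20, 7), (34, 15, 38, 29, 4), (8, 37, 22, 20, 36), (8, 37, 22, 21, 28), (8, 37, 22, 31, 28)}
π_{qty, price2} gives {(22, 28), (22, 36), (38, 15), (38, 27), (38, 30), (38, 4), (38, 7)} (13 duplicate(s) eliminated).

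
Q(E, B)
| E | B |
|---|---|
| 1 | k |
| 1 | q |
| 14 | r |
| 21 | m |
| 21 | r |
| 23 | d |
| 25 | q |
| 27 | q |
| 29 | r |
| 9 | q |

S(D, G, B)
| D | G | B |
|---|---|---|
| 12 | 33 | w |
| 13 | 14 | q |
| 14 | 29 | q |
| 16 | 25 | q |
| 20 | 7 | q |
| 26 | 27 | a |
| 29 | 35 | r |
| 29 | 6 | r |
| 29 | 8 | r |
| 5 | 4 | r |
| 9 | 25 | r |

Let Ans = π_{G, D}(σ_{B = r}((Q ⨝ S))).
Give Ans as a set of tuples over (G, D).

Q ⋈ S (natural join on B): {(1, q, 13, 14), (1, q, 14, 29), (1, q, 16, 25), (1, q, 20, 7), (14, r, 29, 35), (14, r, 29, 6), (14, r, 29, 8), (14, r, 5, 4), (14, r, 9, 25), (21, r, 29, 35), (21, r, 29, 6), (21, r, 29, 8), (21, r, 5, 4), (21, r, 9, 25), (25, q, 13, 14), (25, q, 14, 29), (25, q, 16, 25), (25, q, 20, 7), (27, q, 13, 14), (27, q, 14, 29), (27, q, 16, 25), (27, q, 20, 7), (29, r, 29, 35), (29, r, 29, 6), (29, r, 29, 8), (29, r, 5, 4), (29, r, 9, 25), (9, q, 13, 14), (9, q, 14, 29), (9, q, 16, 25), (9, q, 20, 7)}
Selection B = r: {(14, r, 29, 35), (14, r, 29, 6), (14, r, 29, 8), (14, r, 5, 4), (14, r, 9, 25), (21, r, 29, 35), (21, r, 29, 6), (21, r, 29, 8), (21, r, 5, 4), (21, r, 9, 25), (29, r, 29, 35), (29, r, 29, 6), (29, r, 29, 8), (29, r, 5, 4), (29, r, 9, 25)}
π[G, D]: project onto (G, D) (10 duplicate(s) eliminated) → {(25, 9), (35, 29), (4, 5), (6, 29), (8, 29)}

{(25, 9), (35, 29), (4, 5), (6, 29), (8, 29)}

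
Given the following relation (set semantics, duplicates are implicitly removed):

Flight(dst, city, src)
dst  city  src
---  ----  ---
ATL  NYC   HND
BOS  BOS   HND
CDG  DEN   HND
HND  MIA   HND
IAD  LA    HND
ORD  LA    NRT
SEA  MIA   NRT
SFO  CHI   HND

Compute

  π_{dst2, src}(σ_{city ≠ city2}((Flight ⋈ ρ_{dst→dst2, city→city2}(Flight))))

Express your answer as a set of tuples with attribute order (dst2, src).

{(ATL, HND), (BOS, HND), (CDG, HND), (HND, HND), (IAD, HND), (ORD, NRT), (SEA, NRT), (SFO, HND)}

ρ[dst→dst2, city→city2]: schema becomes (dst2, city2, src); tuples unchanged.
Natural join on src: {(ATL, NYC, HND, ATL, NYC), (ATL, NYC, HND, BOS, BOS), (ATL, NYC, HND, CDG, DEN), (ATL, NYC, HND, HND, MIA), (ATL, NYC, HND, IAD, LA), (ATL, NYC, HND, SFO, CHI), (BOS, BOS, HND, ATL, NYC), (BOS, BOS, HND, BOS, BOS), (BOS, BOS, HND, CDG, DEN), (BOS, BOS, HND, HND, MIA), (BOS, BOS, HND, IAD, LA), (BOS, BOS, HND, SFO, CHI), (CDG, DEN, HND, ATL, NYC), (CDG, DEN, HND, BOS, BOS), (CDG, DEN, HND, CDG, DEN), (CDG, DEN, HND, HND, MIA), (CDG, DEN, HND, IAD, LA), (CDG, DEN, HND, SFO, CHI), (HND, MIA, HND, ATL, NYC), (HND, MIA, HND, BOS, BOS), (HND, MIA, HND, CDG, DEN), (HND, MIA, HND, HND, MIA), (HND, MIA, HND, IAD, LA), (HND, MIA, HND, SFO, CHI), (IAD, LA, HND, ATL, NYC), (IAD, LA, HND, BOS, BOS), (IAD, LA, HND, CDG, DEN), (IAD, LA, HND, HND, MIA), (IAD, LA, HND, IAD, LA), (IAD, LA, HND, SFO, CHI), (ORD, LA, NRT, ORD, LA), (ORD, LA, NRT, SEA, MIA), (SEA, MIA, NRT, ORD, LA), (SEA, MIA, NRT, SEA, MIA), (SFO, CHI, HND, ATL, NYC), (SFO, CHI, HND, BOS, BOS), (SFO, CHI, HND, CDG, DEN), (SFO, CHI, HND, HND, MIA), (SFO, CHI, HND, IAD, LA), (SFO, CHI, HND, SFO, CHI)}
Selection city ≠ city2: {(ATL, NYC, HND, BOS, BOS), (ATL, NYC, HND, CDG, DEN), (ATL, NYC, HND, HND, MIA), (ATL, NYC, HND, IAD, LA), (ATL, NYC, HND, SFO, CHI), (BOS, BOS, HND, ATL, NYC), (BOS, BOS, HND, CDG, DEN), (BOS, BOS, HND, HND, MIA), (BOS, BOS, HND, IAD, LA), (BOS, BOS, HND, SFO, CHI), (CDG, DEN, HND, ATL, NYC), (CDG, DEN, HND, BOS, BOS), (CDG, DEN, HND, HND, MIA), (CDG, DEN, HND, IAD, LA), (CDG, DEN, HND, SFO, CHI), (HND, MIA, HND, ATL, NYC), (HND, MIA, HND, BOS, BOS), (HND, MIA, HND, CDG, DEN), (HND, MIA, HND, IAD, LA), (HND, MIA, HND, SFO, CHI), (IAD, LA, HND, ATL, NYC), (IAD, LA, HND, BOS, BOS), (IAD, LA, HND, CDG, DEN), (IAD, LA, HND, HND, MIA), (IAD, LA, HND, SFO, CHI), (ORD, LA, NRT, SEA, MIA), (SEA, MIA, NRT, ORD, LA), (SFO, CHI, HND, ATL, NYC), (SFO, CHI, HND, BOS, BOS), (SFO, CHI, HND, CDG, DEN), (SFO, CHI, HND, HND, MIA), (SFO, CHI, HND, IAD, LA)}
Keep only column(s) dst2, src (24 duplicate(s) eliminated): {(ATL, HND), (BOS, HND), (CDG, HND), (HND, HND), (IAD, HND), (ORD, NRT), (SEA, NRT), (SFO, HND)}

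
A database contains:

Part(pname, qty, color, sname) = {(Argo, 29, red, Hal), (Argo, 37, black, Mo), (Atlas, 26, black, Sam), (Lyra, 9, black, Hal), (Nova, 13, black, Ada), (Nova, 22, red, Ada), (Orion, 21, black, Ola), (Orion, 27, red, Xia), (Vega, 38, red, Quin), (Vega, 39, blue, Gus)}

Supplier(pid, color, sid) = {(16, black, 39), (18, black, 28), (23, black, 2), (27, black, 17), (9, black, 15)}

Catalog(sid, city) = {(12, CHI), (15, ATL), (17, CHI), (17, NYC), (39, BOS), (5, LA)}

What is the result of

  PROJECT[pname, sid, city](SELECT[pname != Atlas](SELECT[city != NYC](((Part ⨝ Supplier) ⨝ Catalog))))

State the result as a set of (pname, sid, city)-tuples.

{(Argo, 15, ATL), (Argo, 17, CHI), (Argo, 39, BOS), (Lyra, 15, ATL), (Lyra, 17, CHI), (Lyra, 39, BOS), (Nova, 15, ATL), (Nova, 17, CHI), (Nova, 39, BOS), (Orion, 15, ATL), (Orion, 17, CHI), (Orion, 39, BOS)}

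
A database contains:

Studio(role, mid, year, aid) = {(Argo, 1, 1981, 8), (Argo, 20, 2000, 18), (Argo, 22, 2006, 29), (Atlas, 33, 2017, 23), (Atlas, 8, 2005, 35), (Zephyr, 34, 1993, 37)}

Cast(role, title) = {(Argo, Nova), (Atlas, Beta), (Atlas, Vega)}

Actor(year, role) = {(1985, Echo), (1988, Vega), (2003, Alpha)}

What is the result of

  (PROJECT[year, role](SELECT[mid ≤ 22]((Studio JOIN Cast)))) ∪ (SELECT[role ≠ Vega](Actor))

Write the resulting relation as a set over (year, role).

Studio ⋈ Cast (natural join on role): {(Argo, 1, 1981, 8, Nova), (Argo, 20, 2000, 18, Nova), (Argo, 22, 2006, 29, Nova), (Atlas, 33, 2017, 23, Beta), (Atlas, 33, 2017, 23, Vega), (Atlas, 8, 2005, 35, Beta), (Atlas, 8, 2005, 35, Vega)}
Selection mid ≤ 22: {(Argo, 1, 1981, 8, Nova), (Argo, 20, 2000, 18, Nova), (Argo, 22, 2006, 29, Nova), (Atlas, 8, 2005, 35, Beta), (Atlas, 8, 2005, 35, Vega)}
Keep only column(s) year, role (1 duplicate(s) eliminated): {(1981, Argo), (2000, Argo), (2005, Atlas), (2006, Argo)}
Selection role ≠ Vega: {(1985, Echo), (2003, Alpha)}
Set union of the two operands is {(1981, Argo), (1985, Echo), (2000, Argo), (2003, Alpha), (2005, Atlas), (2006, Argo)}.

{(1981, Argo), (1985, Echo), (2000, Argo), (2003, Alpha), (2005, Atlas), (2006, Argo)}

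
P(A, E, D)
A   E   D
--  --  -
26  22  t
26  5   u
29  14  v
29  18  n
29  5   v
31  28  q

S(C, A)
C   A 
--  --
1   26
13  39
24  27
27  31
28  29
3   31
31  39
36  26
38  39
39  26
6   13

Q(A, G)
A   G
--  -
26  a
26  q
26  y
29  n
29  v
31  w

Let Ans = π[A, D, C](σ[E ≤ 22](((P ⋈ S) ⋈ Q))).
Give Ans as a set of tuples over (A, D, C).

{(26, t, 1), (26, t, 36), (26, t, 39), (26, u, 1), (26, u, 36), (26, u, 39), (29, n, 28), (29, v, 28)}

Natural join on A: {(26, 22, t, 1), (26, 22, t, 36), (26, 22, t, 39), (26, 5, u, 1), (26, 5, u, 36), (26, 5, u, 39), (29, 14, v, 28), (29, 18, n, 28), (29, 5, v, 28), (31, 28, q, 27), (31, 28, q, 3)}
Natural join on A: {(26, 22, t, 1, a), (26, 22, t, 1, q), (26, 22, t, 1, y), (26, 22, t, 36, a), (26, 22, t, 36, q), (26, 22, t, 36, y), (26, 22, t, 39, a), (26, 22, t, 39, q), (26, 22, t, 39, y), (26, 5, u, 1, a), (26, 5, u, 1, q), (26, 5, u, 1, y), (26, 5, u, 36, a), (26, 5, u, 36, q), (26, 5, u, 36, y), (26, 5, u, 39, a), (26, 5, u, 39, q), (26, 5, u, 39, y), (29, 14, v, 28, n), (29, 14, v, 28, v), (29, 18, n, 28, n), (29, 18, n, 28, v), (29, 5, v, 28, n), (29, 5, v, 28, v), (31, 28, q, 27, w), (31, 28, q, 3, w)}
Filtering on E ≤ 22 leaves {(26, 22, t, 1, a), (26, 22, t, 1, q), (26, 22, t, 1, y), (26, 22, t, 36, a), (26, 22, t, 36, q), (26, 22, t, 36, y), (26, 22, t, 39, a), (26, 22, t, 39, q), (26, 22, t, 39, y), (26, 5, u, 1, a), (26, 5, u, 1, q), (26, 5, u, 1, y), (26, 5, u, 36, a), (26, 5, u, 36, q), (26, 5, u, 36, y), (26, 5, u, 39, a), (26, 5, u, 39, q), (26, 5, u, 39, y), (29, 14, v, 28, n), (29, 14, v, 28, v), (29, 18, n, 28, n), (29, 18, n, 28, v), (29, 5, v, 28, n), (29, 5, v, 28, v)}.
Keep only column(s) A, D, C (16 duplicate(s) eliminated): {(26, t, 1), (26, t, 36), (26, t, 39), (26, u, 1), (26, u, 36), (26, u, 39), (29, n, 28), (29, v, 28)}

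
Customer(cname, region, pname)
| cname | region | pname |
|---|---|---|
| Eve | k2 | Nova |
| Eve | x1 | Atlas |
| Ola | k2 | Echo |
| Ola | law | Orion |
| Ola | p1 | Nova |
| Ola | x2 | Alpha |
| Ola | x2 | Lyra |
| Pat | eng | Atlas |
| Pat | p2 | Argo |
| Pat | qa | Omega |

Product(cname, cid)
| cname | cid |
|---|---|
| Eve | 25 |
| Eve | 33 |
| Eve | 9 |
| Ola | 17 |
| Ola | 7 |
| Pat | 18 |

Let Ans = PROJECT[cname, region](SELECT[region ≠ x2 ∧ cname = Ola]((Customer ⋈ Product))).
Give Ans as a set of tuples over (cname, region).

Customer ⋈ Product (natural join on cname): {(Eve, k2, Nova, 25), (Eve, k2, Nova, 33), (Eve, k2, Nova, 9), (Eve, x1, Atlas, 25), (Eve, x1, Atlas, 33), (Eve, x1, Atlas, 9), (Ola, k2, Echo, 17), (Ola, k2, Echo, 7), (Ola, law, Orion, 17), (Ola, law, Orion, 7), (Ola, p1, Nova, 17), (Ola, p1, Nova, 7), (Ola, x2, Alpha, 17), (Ola, x2, Alpha, 7), (Ola, x2, Lyra, 17), (Ola, x2, Lyra, 7), (Pat, eng, Atlas, 18), (Pat, p2, Argo, 18), (Pat, qa, Omega, 18)}
Apply σ_{region ≠ x2 ∧ cname = Ola}; surviving tuples: {(Ola, k2, Echo, 17), (Ola, k2, Echo, 7), (Ola, law, Orion, 17), (Ola, law, Orion, 7), (Ola, p1, Nova, 17), (Ola, p1, Nova, 7)}
Keep only column(s) cname, region (3 duplicate(s) eliminated): {(Ola, k2), (Ola, law), (Ola, p1)}

{(Ola, k2), (Ola, law), (Ola, p1)}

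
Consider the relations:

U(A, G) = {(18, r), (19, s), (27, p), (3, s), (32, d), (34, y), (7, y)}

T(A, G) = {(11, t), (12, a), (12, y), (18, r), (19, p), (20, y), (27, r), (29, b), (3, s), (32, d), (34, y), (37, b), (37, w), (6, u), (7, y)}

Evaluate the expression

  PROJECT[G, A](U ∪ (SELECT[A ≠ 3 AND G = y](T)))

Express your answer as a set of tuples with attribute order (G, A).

Selection A ≠ 3 AND G = y: {(12, y), (20, y), (34, y), (7, y)}
Set union of the two operands is {(12, y), (18, r), (19, s), (20, y), (27, p), (3, s), (32, d), (34, y), (7, y)}.
π_{G, A} gives {(d, 32), (p, 27), (r, 18), (s, 19), (s, 3), (y, 12), (y, 20), (y, 34), (y, 7)}.

{(d, 32), (p, 27), (r, 18), (s, 19), (s, 3), (y, 12), (y, 20), (y, 34), (y, 7)}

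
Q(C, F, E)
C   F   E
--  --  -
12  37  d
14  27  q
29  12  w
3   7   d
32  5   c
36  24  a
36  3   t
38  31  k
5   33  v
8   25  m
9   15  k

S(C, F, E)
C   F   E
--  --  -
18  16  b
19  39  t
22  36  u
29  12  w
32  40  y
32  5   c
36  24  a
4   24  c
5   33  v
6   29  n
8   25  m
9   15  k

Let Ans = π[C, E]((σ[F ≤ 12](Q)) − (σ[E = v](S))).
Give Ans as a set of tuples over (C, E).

Selection F ≤ 12: {(29, 12, w), (3, 7, d), (32, 5, c), (36, 3, t)}
Selection E = v: {(5, 33, v)}
Difference: {(29, 12, w), (3, 7, d), (32, 5, c), (36, 3, t)} with {(5, 33, v)} → {(29, 12, w), (3, 7, d), (32, 5, c), (36, 3, t)}
Projecting to C, E: {(29, w), (3, d), (32, c), (36, t)}

{(29, w), (3, d), (32, c), (36, t)}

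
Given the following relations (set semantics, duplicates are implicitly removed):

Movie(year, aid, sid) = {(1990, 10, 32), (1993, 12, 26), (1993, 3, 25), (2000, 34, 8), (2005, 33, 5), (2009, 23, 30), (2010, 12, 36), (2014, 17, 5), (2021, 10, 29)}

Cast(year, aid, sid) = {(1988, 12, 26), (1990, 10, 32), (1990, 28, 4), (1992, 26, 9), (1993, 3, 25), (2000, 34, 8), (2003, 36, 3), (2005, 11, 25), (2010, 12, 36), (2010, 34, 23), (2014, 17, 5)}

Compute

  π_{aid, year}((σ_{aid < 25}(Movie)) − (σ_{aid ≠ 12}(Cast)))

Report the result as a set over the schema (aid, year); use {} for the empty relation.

{(10, 2021), (12, 1993), (12, 2010), (23, 2009)}

σ[aid < 25]: keep tuples satisfying aid < 25 → {(1990, 10, 32), (1993, 12, 26), (1993, 3, 25), (2009, 23, 30), (2010, 12, 36), (2014, 17, 5), (2021, 10, 29)}
σ[aid ≠ 12]: keep tuples satisfying aid ≠ 12 → {(1990, 10, 32), (1990, 28, 4), (1992, 26, 9), (1993, 3, 25), (2000, 34, 8), (2003, 36, 3), (2005, 11, 25), (2010, 34, 23), (2014, 17, 5)}
Taking the difference: {(1993, 12, 26), (2009, 23, 30), (2010, 12, 36), (2021, 10, 29)}
Keep only column(s) aid, year: {(10, 2021), (12, 1993), (12, 2010), (23, 2009)}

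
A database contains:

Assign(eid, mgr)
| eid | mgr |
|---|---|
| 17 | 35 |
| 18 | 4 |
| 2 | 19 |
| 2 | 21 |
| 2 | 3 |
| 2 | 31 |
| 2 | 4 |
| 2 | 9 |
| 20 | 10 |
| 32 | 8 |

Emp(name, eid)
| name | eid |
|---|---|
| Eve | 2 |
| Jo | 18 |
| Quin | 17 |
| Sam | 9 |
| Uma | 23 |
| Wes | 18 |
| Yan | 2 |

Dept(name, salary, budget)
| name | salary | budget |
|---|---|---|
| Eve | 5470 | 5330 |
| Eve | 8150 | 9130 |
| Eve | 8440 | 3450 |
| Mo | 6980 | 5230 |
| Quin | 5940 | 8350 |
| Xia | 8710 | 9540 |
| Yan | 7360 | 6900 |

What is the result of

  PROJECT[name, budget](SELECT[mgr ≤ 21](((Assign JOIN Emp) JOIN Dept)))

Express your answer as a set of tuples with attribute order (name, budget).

{(Eve, 3450), (Eve, 5330), (Eve, 9130), (Yan, 6900)}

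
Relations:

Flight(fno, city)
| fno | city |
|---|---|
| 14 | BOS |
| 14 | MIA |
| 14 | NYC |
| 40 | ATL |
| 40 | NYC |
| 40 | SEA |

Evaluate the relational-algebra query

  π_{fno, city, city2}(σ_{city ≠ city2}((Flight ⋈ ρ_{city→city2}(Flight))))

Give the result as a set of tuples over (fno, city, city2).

{(14, BOS, MIA), (14, BOS, NYC), (14, MIA, BOS), (14, MIA, NYC), (14, NYC, BOS), (14, NYC, MIA), (40, ATL, NYC), (40, ATL, SEA), (40, NYC, ATL), (40, NYC, SEA), (40, SEA, ATL), (40, SEA, NYC)}

ρ[city→city2]: schema becomes (fno, city2); tuples unchanged.
Joining Flight and ρ_{city→city2}(Flight) on fno yields {(14, BOS, BOS), (14, BOS, MIA), (14, BOS, NYC), (14, MIA, BOS), (14, MIA, MIA), (14, MIA, NYC), (14, NYC, BOS), (14, NYC, MIA), (14, NYC, NYC), (40, ATL, ATL), (40, ATL, NYC), (40, ATL, SEA), (40, NYC, ATL), (40, NYC, NYC), (40, NYC, SEA), (40, SEA, ATL), (40, SEA, NYC), (40, SEA, SEA)}.
Filtering on city ≠ city2 leaves {(14, BOS, MIA), (14, BOS, NYC), (14, MIA, BOS), (14, MIA, NYC), (14, NYC, BOS), (14, NYC, MIA), (40, ATL, NYC), (40, ATL, SEA), (40, NYC, ATL), (40, NYC, SEA), (40, SEA, ATL), (40, SEA, NYC)}.
π[fno, city, city2]: project onto (fno, city, city2) → {(14, BOS, MIA), (14, BOS, NYC), (14, MIA, BOS), (14, MIA, NYC), (14, NYC, BOS), (14, NYC, MIA), (40, ATL, NYC), (40, ATL, SEA), (40, NYC, ATL), (40, NYC, SEA), (40, SEA, ATL), (40, SEA, NYC)}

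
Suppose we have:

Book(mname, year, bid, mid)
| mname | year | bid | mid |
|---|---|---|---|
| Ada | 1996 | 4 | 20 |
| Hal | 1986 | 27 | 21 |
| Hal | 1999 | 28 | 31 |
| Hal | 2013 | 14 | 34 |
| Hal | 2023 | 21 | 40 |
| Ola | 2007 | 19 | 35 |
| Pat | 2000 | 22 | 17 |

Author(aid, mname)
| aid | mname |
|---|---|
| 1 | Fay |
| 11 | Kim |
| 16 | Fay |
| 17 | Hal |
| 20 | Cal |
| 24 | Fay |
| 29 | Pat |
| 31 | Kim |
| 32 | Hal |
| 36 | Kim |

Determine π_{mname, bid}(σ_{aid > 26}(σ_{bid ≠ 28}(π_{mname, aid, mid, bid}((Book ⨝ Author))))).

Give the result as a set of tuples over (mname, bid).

{(Hal, 14), (Hal, 21), (Hal, 27), (Pat, 22)}

Joining Book and Author on mname yields {(Hal, 1986, 27, 21, 17), (Hal, 1986, 27, 21, 32), (Hal, 1999, 28, 31, 17), (Hal, 1999, 28, 31, 32), (Hal, 2013, 14, 34, 17), (Hal, 2013, 14, 34, 32), (Hal, 2023, 21, 40, 17), (Hal, 2023, 21, 40, 32), (Pat, 2000, 22, 17, 29)}.
π_{mname, aid, mid, bid} gives {(Hal, 17, 21, 27), (Hal, 17, 31, 28), (Hal, 17, 34, 14), (Hal, 17, 40, 21), (Hal, 32, 21, 27), (Hal, 32, 31, 28), (Hal, 32, 34, 14), (Hal, 32, 40, 21), (Pat, 29, 17, 22)}.
Selection bid ≠ 28: {(Hal, 17, 21, 27), (Hal, 17, 34, 14), (Hal, 17, 40, 21), (Hal, 32, 21, 27), (Hal, 32, 34, 14), (Hal, 32, 40, 21), (Pat, 29, 17, 22)}
Selection aid > 26: {(Hal, 32, 21, 27), (Hal, 32, 34, 14), (Hal, 32, 40, 21), (Pat, 29, 17, 22)}
π_{mname, bid} gives {(Hal, 14), (Hal, 21), (Hal, 27), (Pat, 22)}.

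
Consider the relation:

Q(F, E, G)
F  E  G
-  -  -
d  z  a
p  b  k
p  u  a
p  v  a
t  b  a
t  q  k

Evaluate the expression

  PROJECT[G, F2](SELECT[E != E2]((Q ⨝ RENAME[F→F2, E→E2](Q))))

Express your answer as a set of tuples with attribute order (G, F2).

ρ[F→F2, E→E2]: schema becomes (F2, E2, G); tuples unchanged.
Joining Q and RENAME[F→F2, E→E2](Q) on G yields {(d, z, a, d, z), (d, z, a, p, u), (d, z, a, p, v), (d, z, a, t, b), (p, b, k, p, b), (p, b, k, t, q), (p, u, a, d, z), (p, u, a, p, u), (p, u, a, p, v), (p, u, a, t, b), (p, v, a, d, z), (p, v, a, p, u), (p, v, a, p, v), (p, v, a, t, b), (t, b, a, d, z), (t, b, a, p, u), (t, b, a, p, v), (t, b, a, t, b), (t, q, k, p, b), (t, q, k, t, q)}.
Apply σ_{E != E2}; surviving tuples: {(d, z, a, p, u), (d, z, a, p, v), (d, z, a, t, b), (p, b, k, t, q), (p, u, a, d, z), (p, u, a, p, v), (p, u, a, t, b), (p, v, a, d, z), (p, v, a, p, u), (p, v, a, t, b), (t, b, a, d, z), (t, b, a, p, u), (t, b, a, p, v), (t, q, k, p, b)}
Projecting to G, F2 (9 duplicate(s) eliminated): {(a, d), (a, p), (a, t), (k, p), (k, t)}

{(a, d), (a, p), (a, t), (k, p), (k, t)}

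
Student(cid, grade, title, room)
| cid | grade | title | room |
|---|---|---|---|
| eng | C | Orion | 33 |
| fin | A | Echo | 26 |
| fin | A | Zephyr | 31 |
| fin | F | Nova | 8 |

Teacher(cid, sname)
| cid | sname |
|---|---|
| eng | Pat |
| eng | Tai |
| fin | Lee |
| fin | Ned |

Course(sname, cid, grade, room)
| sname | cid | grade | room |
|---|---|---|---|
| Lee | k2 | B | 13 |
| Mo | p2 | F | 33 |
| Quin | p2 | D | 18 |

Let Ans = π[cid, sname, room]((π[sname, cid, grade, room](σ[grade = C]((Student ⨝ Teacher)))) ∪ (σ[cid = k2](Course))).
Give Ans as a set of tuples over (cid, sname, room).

{(eng, Pat, 33), (eng, Tai, 33), (k2, Lee, 13)}

Student ⋈ Teacher (natural join on cid): {(eng, C, Orion, 33, Pat), (eng, C, Orion, 33, Tai), (fin, A, Echo, 26, Lee), (fin, A, Echo, 26, Ned), (fin, A, Zephyr, 31, Lee), (fin, A, Zephyr, 31, Ned), (fin, F, Nova, 8, Lee), (fin, F, Nova, 8, Ned)}
σ[grade = C]: keep tuples satisfying grade = C → {(eng, C, Orion, 33, Pat), (eng, C, Orion, 33, Tai)}
π_{sname, cid, grade, room} gives {(Pat, eng, C, 33), (Tai, eng, C, 33)}.
σ[cid = k2]: keep tuples satisfying cid = k2 → {(Lee, k2, B, 13)}
Union: {(Pat, eng, C, 33), (Tai, eng, C, 33)} with {(Lee, k2, B, 13)} → {(Lee, k2, B, 13), (Pat, eng, C, 33), (Tai, eng, C, 33)}
π_{cid, sname, room} gives {(eng, Pat, 33), (eng, Tai, 33), (k2, Lee, 13)}.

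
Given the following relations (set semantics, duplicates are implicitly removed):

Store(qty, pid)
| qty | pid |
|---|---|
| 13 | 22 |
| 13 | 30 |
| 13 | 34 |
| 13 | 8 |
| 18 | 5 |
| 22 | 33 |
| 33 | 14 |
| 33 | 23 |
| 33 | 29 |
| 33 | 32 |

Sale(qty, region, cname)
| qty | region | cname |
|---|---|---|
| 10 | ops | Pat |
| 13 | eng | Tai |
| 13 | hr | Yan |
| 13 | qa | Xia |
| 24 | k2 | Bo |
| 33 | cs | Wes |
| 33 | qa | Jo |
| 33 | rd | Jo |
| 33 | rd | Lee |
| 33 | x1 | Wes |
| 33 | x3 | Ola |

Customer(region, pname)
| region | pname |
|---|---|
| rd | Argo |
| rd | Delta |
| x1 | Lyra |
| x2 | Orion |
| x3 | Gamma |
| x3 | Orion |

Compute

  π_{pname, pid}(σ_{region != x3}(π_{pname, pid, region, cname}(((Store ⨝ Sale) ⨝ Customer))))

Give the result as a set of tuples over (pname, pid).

Natural join on qty: {(13, 22, eng, Tai), (13, 22, hr, Yan), (13, 22, qa, Xia), (13, 30, eng, Tai), (13, 30, hr, Yan), (13, 30, qa, Xia), (13, 34, eng, Tai), (13, 34, hr, Yan), (13, 34, qa, Xia), (13, 8, eng, Tai), (13, 8, hr, Yan), (13, 8, qa, Xia), (33, 14, cs, Wes), (33, 14, qa, Jo), (33, 14, rd, Jo), (33, 14, rd, Lee), (33, 14, x1, Wes), (33, 14, x3, Ola), (33, 23, cs, Wes), (33, 23, qa, Jo), (33, 23, rd, Jo), (33, 23, rd, Lee), (33, 23, x1, Wes), (33, 23, x3, Ola), (33, 29, cs, Wes), (33, 29, qa, Jo), (33, 29, rd, Jo), (33, 29, rd, Lee), (33, 29, x1, Wes), (33, 29, x3, Ola), (33, 32, cs, Wes), (33, 32, qa, Jo), (33, 32, rd, Jo), (33, 32, rd, Lee), (33, 32, x1, Wes), (33, 32, x3, Ola)}
Natural join on region: {(33, 14, rd, Jo, Argo), (33, 14, rd, Jo, Delta), (33, 14, rd, Lee, Argo), (33, 14, rd, Lee, Delta), (33, 14, x1, Wes, Lyra), (33, 14, x3, Ola, Gamma), (33, 14, x3, Ola, Orion), (33, 23, rd, Jo, Argo), (33, 23, rd, Jo, Delta), (33, 23, rd, Lee, Argo), (33, 23, rd, Lee, Delta), (33, 23, x1, Wes, Lyra), (33, 23, x3, Ola, Gamma), (33, 23, x3, Ola, Orion), (33, 29, rd, Jo, Argo), (33, 29, rd, Jo, Delta), (33, 29, rd, Lee, Argo), (33, 29, rd, Lee, Delta), (33, 29, x1, Wes, Lyra), (33, 29, x3, Ola, Gamma), (33, 29, x3, Ola, Orion), (33, 32, rd, Jo, Argo), (33, 32, rd, Jo, Delta), (33, 32, rd, Lee, Argo), (33, 32, rd, Lee, Delta), (33, 32, x1, Wes, Lyra), (33, 32, x3, Ola, Gamma), (33, 32, x3, Ola, Orion)}
π_{pname, pid, region, cname} gives {(Argo, 14, rd, Jo), (Argo, 14, rd, Lee), (Argo, 23, rd, Jo), (Argo, 23, rd, Lee), (Argo, 29, rd, Jo), (Argo, 29, rd, Lee), (Argo, 32, rd, Jo), (Argo, 32, rd, Lee), (Delta, 14, rd, Jo), (Delta, 14, rd, Lee), (Delta, 23, rd, Jo), (Delta, 23, rd, Lee), (Delta, 29, rd, Jo), (Delta, 29, rd, Lee), (Delta, 32, rd, Jo), (Delta, 32, rd, Lee), (Gamma, 14, x3, Ola), (Gamma, 23, x3, Ola), (Gamma, 29, x3, Ola), (Gamma, 32, x3, Ola), (Lyra, 14, x1, Wes), (Lyra, 23, x1, Wes), (Lyra, 29, x1, Wes), (Lyra, 32, x1, Wes), (Orion, 14, x3, Ola), (Orion, 23, x3, Ola), (Orion, 29, x3, Ola), (Orion, 32, x3, Ola)}.
Filtering on region != x3 leaves {(Argo, 14, rd, Jo), (Argo, 14, rd, Lee), (Argo, 23, rd, Jo), (Argo, 23, rd, Lee), (Argo, 29, rd, Jo), (Argo, 29, rd, Lee), (Argo, 32, rd, Jo), (Argo, 32, rd, Lee), (Delta, 14, rd, Jo), (Delta, 14, rd, Lee), (Delta, 23, rd, Jo), (Delta, 23, rd, Lee), (Delta, 29, rd, Jo), (Delta, 29, rd, Lee), (Delta, 32, rd, Jo), (Delta, 32, rd, Lee), (Lyra, 14, x1, Wes), (Lyra, 23, x1, Wes), (Lyra, 29, x1, Wes), (Lyra, 32, x1, Wes)}.
π_{pname, pid} gives {(Argo, 14), (Argo, 23), (Argo, 29), (Argo, 32), (Delta, 14), (Delta, 23), (Delta, 29), (Delta, 32), (Lyra, 14), (Lyra, 23), (Lyra, 29), (Lyra, 32)} (8 duplicate(s) eliminated).

{(Argo, 14), (Argo, 23), (Argo, 29), (Argo, 32), (Delta, 14), (Delta, 23), (Delta, 29), (Delta, 32), (Lyra, 14), (Lyra, 23), (Lyra, 29), (Lyra, 32)}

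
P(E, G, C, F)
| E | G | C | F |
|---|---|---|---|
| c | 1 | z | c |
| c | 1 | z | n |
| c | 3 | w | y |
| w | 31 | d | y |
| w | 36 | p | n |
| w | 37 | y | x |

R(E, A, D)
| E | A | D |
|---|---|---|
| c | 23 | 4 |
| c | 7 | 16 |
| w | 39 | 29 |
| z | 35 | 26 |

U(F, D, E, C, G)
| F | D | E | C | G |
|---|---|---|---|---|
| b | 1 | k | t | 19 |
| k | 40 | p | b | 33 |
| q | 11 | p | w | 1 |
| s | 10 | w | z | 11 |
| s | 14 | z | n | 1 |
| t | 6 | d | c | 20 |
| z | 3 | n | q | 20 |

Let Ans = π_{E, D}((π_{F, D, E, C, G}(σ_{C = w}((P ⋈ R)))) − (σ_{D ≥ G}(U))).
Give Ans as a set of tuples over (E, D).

Natural join on E: {(c, 1, z, c, 23, 4), (c, 1, z, c, 7, 16), (c, 1, z, n, 23, 4), (c, 1, z, n, 7, 16), (c, 3, w, y, 23, 4), (c, 3, w, y, 7, 16), (w, 31, d, y, 39, 29), (w, 36, p, n, 39, 29), (w, 37, y, x, 39, 29)}
σ[C = w]: keep tuples satisfying C = w → {(c, 3, w, y, 23, 4), (c, 3, w, y, 7, 16)}
π_{F, D, E, C, G} gives {(y, 16, c, w, 3), (y, 4, c, w, 3)}.
σ[D ≥ G]: keep tuples satisfying D ≥ G → {(k, 40, p, b, 33), (q, 11, p, w, 1), (s, 14, z, n, 1)}
Set difference of the two operands is {(y, 16, c, w, 3), (y, 4, c, w, 3)}.
π_{E, D} gives {(c, 16), (c, 4)}.

{(c, 16), (c, 4)}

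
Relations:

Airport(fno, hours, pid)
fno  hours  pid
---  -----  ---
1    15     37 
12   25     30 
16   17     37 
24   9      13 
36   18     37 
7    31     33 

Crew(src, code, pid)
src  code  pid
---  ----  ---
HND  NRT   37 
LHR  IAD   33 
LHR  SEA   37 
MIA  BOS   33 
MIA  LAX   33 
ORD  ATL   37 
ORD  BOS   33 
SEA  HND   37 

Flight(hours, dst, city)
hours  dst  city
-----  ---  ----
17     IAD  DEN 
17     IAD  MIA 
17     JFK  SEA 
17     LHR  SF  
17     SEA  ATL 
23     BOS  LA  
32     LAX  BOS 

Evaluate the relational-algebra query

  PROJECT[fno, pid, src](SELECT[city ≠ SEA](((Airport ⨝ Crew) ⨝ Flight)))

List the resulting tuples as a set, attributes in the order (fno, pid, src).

{(16, 37, HND), (16, 37, LHR), (16, 37, ORD), (16, 37, SEA)}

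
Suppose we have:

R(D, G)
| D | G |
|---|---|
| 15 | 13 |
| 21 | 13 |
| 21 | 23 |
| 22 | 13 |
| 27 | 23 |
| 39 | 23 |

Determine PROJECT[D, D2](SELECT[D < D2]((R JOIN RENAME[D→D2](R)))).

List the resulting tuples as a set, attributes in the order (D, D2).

{(15, 21), (15, 22), (21, 22), (21, 27), (21, 39), (27, 39)}

ρ[D→D2]: schema becomes (D2, G); tuples unchanged.
R ⋈ RENAME[D→D2](R) (natural join on G): {(15, 13, 15), (15, 13, 21), (15, 13, 22), (21, 13, 15), (21, 13, 21), (21, 13, 22), (21, 23, 21), (21, 23, 27), (21, 23, 39), (22, 13, 15), (22, 13, 21), (22, 13, 22), (27, 23, 21), (27, 23, 27), (27, 23, 39), (39, 23, 21), (39, 23, 27), (39, 23, 39)}
Apply σ_{D < D2}; surviving tuples: {(15, 13, 21), (15, 13, 22), (21, 13, 22), (21, 23, 27), (21, 23, 39), (27, 23, 39)}
Keep only column(s) D, D2: {(15, 21), (15, 22), (21, 22), (21, 27), (21, 39), (27, 39)}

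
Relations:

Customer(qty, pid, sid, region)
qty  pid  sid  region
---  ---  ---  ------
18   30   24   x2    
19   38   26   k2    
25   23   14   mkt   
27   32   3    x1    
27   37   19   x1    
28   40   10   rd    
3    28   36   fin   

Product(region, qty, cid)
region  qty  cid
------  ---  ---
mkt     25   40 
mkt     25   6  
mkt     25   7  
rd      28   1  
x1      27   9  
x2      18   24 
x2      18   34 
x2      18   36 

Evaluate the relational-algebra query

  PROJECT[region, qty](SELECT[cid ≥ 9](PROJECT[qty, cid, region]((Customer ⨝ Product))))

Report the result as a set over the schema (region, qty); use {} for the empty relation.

{(mkt, 25), (x1, 27), (x2, 18)}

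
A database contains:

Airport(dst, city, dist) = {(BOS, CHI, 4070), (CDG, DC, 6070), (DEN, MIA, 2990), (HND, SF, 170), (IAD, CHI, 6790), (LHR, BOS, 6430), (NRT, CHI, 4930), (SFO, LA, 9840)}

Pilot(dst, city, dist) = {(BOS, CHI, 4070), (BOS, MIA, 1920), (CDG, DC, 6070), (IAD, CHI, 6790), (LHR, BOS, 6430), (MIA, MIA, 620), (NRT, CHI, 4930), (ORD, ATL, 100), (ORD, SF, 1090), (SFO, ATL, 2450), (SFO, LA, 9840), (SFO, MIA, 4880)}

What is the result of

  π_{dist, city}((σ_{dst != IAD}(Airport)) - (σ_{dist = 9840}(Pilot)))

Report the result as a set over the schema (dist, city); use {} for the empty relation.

{(170, SF), (2990, MIA), (4070, CHI), (4930, CHI), (6070, DC), (6430, BOS)}

Selection dst != IAD: {(BOS, CHI, 4070), (CDG, DC, 6070), (DEN, MIA, 2990), (HND, SF, 170), (LHR, BOS, 6430), (NRT, CHI, 4930), (SFO, LA, 9840)}
Selection dist = 9840: {(SFO, LA, 9840)}
Difference: {(BOS, CHI, 4070), (CDG, DC, 6070), (DEN, MIA, 2990), (HND, SF, 170), (LHR, BOS, 6430), (NRT, CHI, 4930), (SFO, LA, 9840)} with {(SFO, LA, 9840)} → {(BOS, CHI, 4070), (CDG, DC, 6070), (DEN, MIA, 2990), (HND, SF, 170), (LHR, BOS, 6430), (NRT, CHI, 4930)}
Keep only column(s) dist, city: {(170, SF), (2990, MIA), (4070, CHI), (4930, CHI), (6070, DC), (6430, BOS)}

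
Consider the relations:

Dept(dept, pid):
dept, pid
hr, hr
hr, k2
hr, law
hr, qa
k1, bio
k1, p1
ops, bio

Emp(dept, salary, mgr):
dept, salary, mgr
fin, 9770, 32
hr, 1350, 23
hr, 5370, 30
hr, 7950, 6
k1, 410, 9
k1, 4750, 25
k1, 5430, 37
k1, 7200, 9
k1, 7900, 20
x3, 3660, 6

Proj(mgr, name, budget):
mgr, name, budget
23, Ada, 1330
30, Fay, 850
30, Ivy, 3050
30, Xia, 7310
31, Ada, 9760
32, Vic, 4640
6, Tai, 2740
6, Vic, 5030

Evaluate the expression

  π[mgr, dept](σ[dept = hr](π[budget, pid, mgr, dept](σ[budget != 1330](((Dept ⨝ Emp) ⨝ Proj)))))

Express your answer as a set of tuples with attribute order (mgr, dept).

Joining Dept and Emp on dept yields {(hr, hr, 1350, 23), (hr, hr, 5370, 30), (hr, hr, 7950, 6), (hr, k2, 1350, 23), (hr, k2, 5370, 30), (hr, k2, 7950, 6), (hr, law, 1350, 23), (hr, law, 5370, 30), (hr, law, 7950, 6), (hr, qa, 1350, 23), (hr, qa, 5370, 30), (hr, qa, 7950, 6), (k1, bio, 410, 9), (k1, bio, 4750, 25), (k1, bio, 5430, 37), (k1, bio, 7200, 9), (k1, bio, 7900, 20), (k1, p1, 410, 9), (k1, p1, 4750, 25), (k1, p1, 5430, 37), (k1, p1, 7200, 9), (k1, p1, 7900, 20)}.
Joining (Dept ⨝ Emp) and Proj on mgr yields {(hr, hr, 1350, 23, Ada, 1330), (hr, hr, 5370, 30, Fay, 850), (hr, hr, 5370, 30, Ivy, 3050), (hr, hr, 5370, 30, Xia, 7310), (hr, hr, 7950, 6, Tai, 2740), (hr, hr, 7950, 6, Vic, 5030), (hr, k2, 1350, 23, Ada, 1330), (hr, k2, 5370, 30, Fay, 850), (hr, k2, 5370, 30, Ivy, 3050), (hr, k2, 5370, 30, Xia, 7310), (hr, k2, 7950, 6, Tai, 2740), (hr, k2, 7950, 6, Vic, 5030), (hr, law, 1350, 23, Ada, 1330), (hr, law, 5370, 30, Fay, 850), (hr, law, 5370, 30, Ivy, 3050), (hr, law, 5370, 30, Xia, 7310), (hr, law, 7950, 6, Tai, 2740), (hr, law, 7950, 6, Vic, 5030), (hr, qa, 1350, 23, Ada, 1330), (hr, qa, 5370, 30, Fay, 850), (hr, qa, 5370, 30, Ivy, 3050), (hr, qa, 5370, 30, Xia, 7310), (hr, qa, 7950, 6, Tai, 2740), (hr, qa, 7950, 6, Vic, 5030)}.
Filtering on budget != 1330 leaves {(hr, hr, 5370, 30, Fay, 850), (hr, hr, 5370, 30, Ivy, 3050), (hr, hr, 5370, 30, Xia, 7310), (hr, hr, 7950, 6, Tai, 2740), (hr, hr, 7950, 6, Vic, 5030), (hr, k2, 5370, 30, Fay, 850), (hr, k2, 5370, 30, Ivy, 3050), (hr, k2, 5370, 30, Xia, 7310), (hr, k2, 7950, 6, Tai, 2740), (hr, k2, 7950, 6, Vic, 5030), (hr, law, 5370, 30, Fay, 850), (hr, law, 5370, 30, Ivy, 3050), (hr, law, 5370, 30, Xia, 7310), (hr, law, 7950, 6, Tai, 2740), (hr, law, 7950, 6, Vic, 5030), (hr, qa, 5370, 30, Fay, 850), (hr, qa, 5370, 30, Ivy, 3050), (hr, qa, 5370, 30, Xia, 7310), (hr, qa, 7950, 6, Tai, 2740), (hr, qa, 7950, 6, Vic, 5030)}.
Keep only column(s) budget, pid, mgr, dept: {(2740, hr, 6, hr), (2740, k2, 6, hr), (2740, law, 6, hr), (2740, qa, 6, hr), (3050, hr, 30, hr), (3050, k2, 30, hr), (3050, law, 30, hr), (3050, qa, 30, hr), (5030, hr, 6, hr), (5030, k2, 6, hr), (5030, law, 6, hr), (5030, qa, 6, hr), (7310, hr, 30, hr), (7310, k2, 30, hr), (7310, law, 30, hr), (7310, qa, 30, hr), (850, hr, 30, hr), (850, k2, 30, hr), (850, law, 30, hr), (850, qa, 30, hr)}
Filtering on dept = hr leaves {(2740, hr, 6, hr), (2740, k2, 6, hr), (2740, law, 6, hr), (2740, qa, 6, hr), (3050, hr, 30, hr), (3050, k2, 30, hr), (3050, law, 30, hr), (3050, qa, 30, hr), (5030, hr, 6, hr), (5030, k2, 6, hr), (5030, law, 6, hr), (5030, qa, 6, hr), (7310, hr, 30, hr), (7310, k2, 30, hr), (7310, law, 30, hr), (7310, qa, 30, hr), (850, hr, 30, hr), (850, k2, 30, hr), (850, law, 30, hr), (850, qa, 30, hr)}.
Keep only column(s) mgr, dept (18 duplicate(s) eliminated): {(30, hr), (6, hr)}

{(30, hr), (6, hr)}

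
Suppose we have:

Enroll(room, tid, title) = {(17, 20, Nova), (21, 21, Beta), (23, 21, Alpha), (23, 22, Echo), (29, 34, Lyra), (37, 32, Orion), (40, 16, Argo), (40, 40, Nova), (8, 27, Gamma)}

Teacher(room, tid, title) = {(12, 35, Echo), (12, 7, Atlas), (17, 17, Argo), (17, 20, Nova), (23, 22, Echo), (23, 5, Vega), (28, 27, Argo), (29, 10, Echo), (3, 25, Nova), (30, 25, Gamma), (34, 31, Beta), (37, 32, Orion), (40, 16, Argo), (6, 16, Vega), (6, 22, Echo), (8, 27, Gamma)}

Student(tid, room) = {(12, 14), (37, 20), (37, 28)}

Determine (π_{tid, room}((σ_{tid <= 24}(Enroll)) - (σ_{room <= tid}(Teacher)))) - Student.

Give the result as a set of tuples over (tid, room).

{(16, 40), (21, 21), (21, 23), (22, 23)}

σ[tid <= 24]: keep tuples satisfying tid <= 24 → {(17, 20, Nova), (21, 21, Beta), (23, 21, Alpha), (23, 22, Echo), (40, 16, Argo)}
σ[room <= tid]: keep tuples satisfying room <= tid → {(12, 35, Echo), (17, 17, Argo), (17, 20, Nova), (3, 25, Nova), (6, 16, Vega), (6, 22, Echo), (8, 27, Gamma)}
Set difference of the two operands is {(21, 21, Beta), (23, 21, Alpha), (23, 22, Echo), (40, 16, Argo)}.
π[tid, room]: project onto (tid, room) → {(16, 40), (21, 21), (21, 23), (22, 23)}
Set difference of the two operands is {(16, 40), (21, 21), (21, 23), (22, 23)}.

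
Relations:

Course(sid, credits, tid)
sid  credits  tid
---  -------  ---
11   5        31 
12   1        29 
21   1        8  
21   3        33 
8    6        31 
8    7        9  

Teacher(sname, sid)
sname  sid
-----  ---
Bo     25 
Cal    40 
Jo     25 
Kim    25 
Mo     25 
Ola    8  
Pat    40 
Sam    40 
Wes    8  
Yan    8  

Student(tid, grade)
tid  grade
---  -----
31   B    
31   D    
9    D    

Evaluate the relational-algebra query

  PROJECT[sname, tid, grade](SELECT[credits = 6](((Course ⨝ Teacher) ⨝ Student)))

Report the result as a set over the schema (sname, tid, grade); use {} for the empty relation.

{(Ola, 31, B), (Ola, 31, D), (Wes, 31, B), (Wes, 31, D), (Yan, 31, B), (Yan, 31, D)}

Natural join on sid: {(8, 6, 31, Ola), (8, 6, 31, Wes), (8, 6, 31, Yan), (8, 7, 9, Ola), (8, 7, 9, Wes), (8, 7, 9, Yan)}
Natural join on tid: {(8, 6, 31, Ola, B), (8, 6, 31, Ola, D), (8, 6, 31, Wes, B), (8, 6, 31, Wes, D), (8, 6, 31, Yan, B), (8, 6, 31, Yan, D), (8, 7, 9, Ola, D), (8, 7, 9, Wes, D), (8, 7, 9, Yan, D)}
Apply σ_{credits = 6}; surviving tuples: {(8, 6, 31, Ola, B), (8, 6, 31, Ola, D), (8, 6, 31, Wes, B), (8, 6, 31, Wes, D), (8, 6, 31, Yan, B), (8, 6, 31, Yan, D)}
π_{sname, tid, grade} gives {(Ola, 31, B), (Ola, 31, D), (Wes, 31, B), (Wes, 31, D), (Yan, 31, B), (Yan, 31, D)}.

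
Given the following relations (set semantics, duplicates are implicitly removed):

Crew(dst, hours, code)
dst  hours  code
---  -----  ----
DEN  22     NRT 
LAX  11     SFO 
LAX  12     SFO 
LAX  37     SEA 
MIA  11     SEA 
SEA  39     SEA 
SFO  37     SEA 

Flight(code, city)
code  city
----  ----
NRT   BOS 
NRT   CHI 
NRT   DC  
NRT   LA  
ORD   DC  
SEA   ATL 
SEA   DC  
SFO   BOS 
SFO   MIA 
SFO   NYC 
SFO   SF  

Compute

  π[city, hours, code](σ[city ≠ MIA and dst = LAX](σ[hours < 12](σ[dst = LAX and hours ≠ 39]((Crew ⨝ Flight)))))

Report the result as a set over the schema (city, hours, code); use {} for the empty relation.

{(BOS, 11, SFO), (NYC, 11, SFO), (SF, 11, SFO)}

Joining Crew and Flight on code yields {(DEN, 22, NRT, BOS), (DEN, 22, NRT, CHI), (DEN, 22, NRT, DC), (DEN, 22, NRT, LA), (LAX, 11, SFO, BOS), (LAX, 11, SFO, MIA), (LAX, 11, SFO, NYC), (LAX, 11, SFO, SF), (LAX, 12, SFO, BOS), (LAX, 12, SFO, MIA), (LAX, 12, SFO, NYC), (LAX, 12, SFO, SF), (LAX, 37, SEA, ATL), (LAX, 37, SEA, DC), (MIA, 11, SEA, ATL), (MIA, 11, SEA, DC), (SEA, 39, SEA, ATL), (SEA, 39, SEA, DC), (SFO, 37, SEA, ATL), (SFO, 37, SEA, DC)}.
Filtering on dst = LAX and hours ≠ 39 leaves {(LAX, 11, SFO, BOS), (LAX, 11, SFO, MIA), (LAX, 11, SFO, NYC), (LAX, 11, SFO, SF), (LAX, 12, SFO, BOS), (LAX, 12, SFO, MIA), (LAX, 12, SFO, NYC), (LAX, 12, SFO, SF), (LAX, 37, SEA, ATL), (LAX, 37, SEA, DC)}.
Filtering on hours < 12 leaves {(LAX, 11, SFO, BOS), (LAX, 11, SFO, MIA), (LAX, 11, SFO, NYC), (LAX, 11, SFO, SF)}.
Filtering on city ≠ MIA and dst = LAX leaves {(LAX, 11, SFO, BOS), (LAX, 11, SFO, NYC), (LAX, 11, SFO, SF)}.
π[city, hours, code]: project onto (city, hours, code) → {(BOS, 11, SFO), (NYC, 11, SFO), (SF, 11, SFO)}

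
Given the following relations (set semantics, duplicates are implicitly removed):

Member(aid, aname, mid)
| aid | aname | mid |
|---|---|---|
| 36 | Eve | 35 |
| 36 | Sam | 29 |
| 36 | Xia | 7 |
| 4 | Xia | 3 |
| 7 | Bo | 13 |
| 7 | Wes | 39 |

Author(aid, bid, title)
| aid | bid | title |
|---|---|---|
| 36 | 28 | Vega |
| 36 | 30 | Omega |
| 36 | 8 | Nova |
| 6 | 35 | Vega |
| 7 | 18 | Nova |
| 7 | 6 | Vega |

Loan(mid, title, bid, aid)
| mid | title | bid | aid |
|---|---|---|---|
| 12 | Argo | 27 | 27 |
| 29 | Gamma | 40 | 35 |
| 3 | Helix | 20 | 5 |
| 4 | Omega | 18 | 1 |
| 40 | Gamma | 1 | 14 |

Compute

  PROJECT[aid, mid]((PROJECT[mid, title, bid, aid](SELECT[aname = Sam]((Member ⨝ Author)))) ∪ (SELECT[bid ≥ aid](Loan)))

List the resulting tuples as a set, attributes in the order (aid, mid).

{(1, 4), (27, 12), (35, 29), (36, 29), (5, 3)}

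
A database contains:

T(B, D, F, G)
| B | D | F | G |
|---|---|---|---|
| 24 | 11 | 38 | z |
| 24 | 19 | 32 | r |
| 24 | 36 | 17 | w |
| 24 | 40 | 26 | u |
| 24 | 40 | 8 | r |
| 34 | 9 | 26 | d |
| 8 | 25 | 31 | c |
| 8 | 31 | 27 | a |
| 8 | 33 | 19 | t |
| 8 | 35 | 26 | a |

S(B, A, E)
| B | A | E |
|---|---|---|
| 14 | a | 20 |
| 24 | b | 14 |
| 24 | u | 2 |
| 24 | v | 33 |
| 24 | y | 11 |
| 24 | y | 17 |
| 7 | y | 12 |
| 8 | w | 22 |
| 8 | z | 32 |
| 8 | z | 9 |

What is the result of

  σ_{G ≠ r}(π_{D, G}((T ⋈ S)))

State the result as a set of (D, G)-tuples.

{(11, z), (25, c), (31, a), (33, t), (35, a), (36, w), (40, u)}

Natural join on B: {(24, 11, 38, z, b, 14), (24, 11, 38, z, u, 2), (24, 11, 38, z, v, 33), (24, 11, 38, z, y, 11), (24, 11, 38, z, y, 17), (24, 19, 32, r, b, 14), (24, 19, 32, r, u, 2), (24, 19, 32, r, v, 33), (24, 19, 32, r, y, 11), (24, 19, 32, r, y, 17), (24, 36, 17, w, b, 14), (24, 36, 17, w, u, 2), (24, 36, 17, w, v, 33), (24, 36, 17, w, y, 11), (24, 36, 17, w, y, 17), (24, 40, 26, u, b, 14), (24, 40, 26, u, u, 2), (24, 40, 26, u, v, 33), (24, 40, 26, u, y, 11), (24, 40, 26, u, y, 17), (24, 40, 8, r, b, 14), (24, 40, 8, r, u, 2), (24, 40, 8, r, v, 33), (24, 40, 8, r, y, 11), (24, 40, 8, r, y, 17), (8, 25, 31, c, w, 22), (8, 25, 31, c, z, 32), (8, 25, 31, c, z, 9), (8, 31, 27, a, w, 22), (8, 31, 27, a, z, 32), (8, 31, 27, a, z, 9), (8, 33, 19, t, w, 22), (8, 33, 19, t, z, 32), (8, 33, 19, t, z, 9), (8, 35, 26, a, w, 22), (8, 35, 26, a, z, 32), (8, 35, 26, a, z, 9)}
π[D, G]: project onto (D, G) (28 duplicate(s) eliminated) → {(11, z), (19, r), (25, c), (31, a), (33, t), (35, a), (36, w), (40, r), (40, u)}
Filtering on G ≠ r leaves {(11, z), (25, c), (31, a), (33, t), (35, a), (36, w), (40, u)}.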